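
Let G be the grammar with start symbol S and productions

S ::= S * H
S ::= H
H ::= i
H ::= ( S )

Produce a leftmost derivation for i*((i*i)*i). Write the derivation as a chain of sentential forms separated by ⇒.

S ⇒ S*H ⇒ H*H ⇒ i*H ⇒ i*(S) ⇒ i*(S*H) ⇒ i*(H*H) ⇒ i*((S)*H) ⇒ i*((S*H)*H) ⇒ i*((H*H)*H) ⇒ i*((i*H)*H) ⇒ i*((i*i)*H) ⇒ i*((i*i)*i)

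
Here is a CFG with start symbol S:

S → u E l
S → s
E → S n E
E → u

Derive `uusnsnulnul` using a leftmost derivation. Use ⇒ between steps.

S ⇒ uEl ⇒ uSnEl ⇒ uuElnEl ⇒ uuSnElnEl ⇒ uusnElnEl ⇒ uusnSnElnEl ⇒ uusnsnElnEl ⇒ uusnsnulnEl ⇒ uusnsnulnul

S ⇒ uEl   [S → u E l]
uEl ⇒ uSnEl   [E → S n E]
uSnEl ⇒ uuElnEl   [S → u E l]
uuElnEl ⇒ uuSnElnEl   [E → S n E]
uuSnElnEl ⇒ uusnElnEl   [S → s]
uusnElnEl ⇒ uusnSnElnEl   [E → S n E]
uusnSnElnEl ⇒ uusnsnElnEl   [S → s]
uusnsnElnEl ⇒ uusnsnulnEl   [E → u]
uusnsnulnEl ⇒ uusnsnulnul   [E → u]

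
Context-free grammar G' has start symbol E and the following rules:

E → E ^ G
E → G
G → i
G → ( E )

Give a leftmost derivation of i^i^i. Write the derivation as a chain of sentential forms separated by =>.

E => E^G => E^G^G => G^G^G => i^G^G => i^i^G => i^i^i

E => E^G   [E → E ^ G]
E^G => E^G^G   [E → E ^ G]
E^G^G => G^G^G   [E → G]
G^G^G => i^G^G   [G → i]
i^G^G => i^i^G   [G → i]
i^i^G => i^i^i   [G → i]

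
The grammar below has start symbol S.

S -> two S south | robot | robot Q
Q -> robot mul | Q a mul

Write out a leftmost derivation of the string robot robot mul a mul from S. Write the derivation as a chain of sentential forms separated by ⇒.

S ⇒ robot Q ⇒ robot Q a mul ⇒ robot robot mul a mul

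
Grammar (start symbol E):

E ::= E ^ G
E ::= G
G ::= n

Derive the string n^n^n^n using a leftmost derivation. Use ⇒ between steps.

E ⇒ E^G   [E ::= E ^ G]
E^G ⇒ E^G^G   [E ::= E ^ G]
E^G^G ⇒ E^G^G^G   [E ::= E ^ G]
E^G^G^G ⇒ G^G^G^G   [E ::= G]
G^G^G^G ⇒ n^G^G^G   [G ::= n]
n^G^G^G ⇒ n^n^G^G   [G ::= n]
n^n^G^G ⇒ n^n^n^G   [G ::= n]
n^n^n^G ⇒ n^n^n^n   [G ::= n]

E ⇒ E^G ⇒ E^G^G ⇒ E^G^G^G ⇒ G^G^G^G ⇒ n^G^G^G ⇒ n^n^G^G ⇒ n^n^n^G ⇒ n^n^n^n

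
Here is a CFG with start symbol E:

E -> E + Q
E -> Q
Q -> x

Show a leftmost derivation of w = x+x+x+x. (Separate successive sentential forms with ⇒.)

E ⇒ E+Q ⇒ E+Q+Q ⇒ E+Q+Q+Q ⇒ Q+Q+Q+Q ⇒ x+Q+Q+Q ⇒ x+x+Q+Q ⇒ x+x+x+Q ⇒ x+x+x+x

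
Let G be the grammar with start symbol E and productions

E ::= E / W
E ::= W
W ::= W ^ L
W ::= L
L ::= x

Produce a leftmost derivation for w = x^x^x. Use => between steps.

E=>W=>W^L=>W^L^L=>L^L^L=>x^L^L=>x^x^L=>x^x^x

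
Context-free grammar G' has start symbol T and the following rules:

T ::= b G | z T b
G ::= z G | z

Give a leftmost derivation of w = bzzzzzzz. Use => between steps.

T => bG => bzG => bzzG => bzzzG => bzzzzG => bzzzzzG => bzzzzzzG => bzzzzzzz

T => bG   [T ::= b G]
bG => bzG   [G ::= z G]
bzG => bzzG   [G ::= z G]
bzzG => bzzzG   [G ::= z G]
bzzzG => bzzzzG   [G ::= z G]
bzzzzG => bzzzzzG   [G ::= z G]
bzzzzzG => bzzzzzzG   [G ::= z G]
bzzzzzzG => bzzzzzzz   [G ::= z]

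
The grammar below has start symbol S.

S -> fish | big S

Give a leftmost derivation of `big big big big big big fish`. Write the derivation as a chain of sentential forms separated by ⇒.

S ⇒ big S ⇒ big big S ⇒ big big big S ⇒ big big big big S ⇒ big big big big big S ⇒ big big big big big big S ⇒ big big big big big big fish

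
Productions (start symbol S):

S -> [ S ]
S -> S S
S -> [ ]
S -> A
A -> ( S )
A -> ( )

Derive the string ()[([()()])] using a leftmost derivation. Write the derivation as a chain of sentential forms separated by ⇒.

S ⇒ SS   [S -> S S]
SS ⇒ AS   [S -> A]
AS ⇒ ()S   [A -> ( )]
()S ⇒ ()[S]   [S -> [ S ]]
()[S] ⇒ ()[A]   [S -> A]
()[A] ⇒ ()[(S)]   [A -> ( S )]
()[(S)] ⇒ ()[([S])]   [S -> [ S ]]
()[([S])] ⇒ ()[([SS])]   [S -> S S]
()[([SS])] ⇒ ()[([AS])]   [S -> A]
()[([AS])] ⇒ ()[([()S])]   [A -> ( )]
()[([()S])] ⇒ ()[([()A])]   [S -> A]
()[([()A])] ⇒ ()[([()()])]   [A -> ( )]

S⇒SS⇒AS⇒()S⇒()[S]⇒()[A]⇒()[(S)]⇒()[([S])]⇒()[([SS])]⇒()[([AS])]⇒()[([()S])]⇒()[([()A])]⇒()[([()()])]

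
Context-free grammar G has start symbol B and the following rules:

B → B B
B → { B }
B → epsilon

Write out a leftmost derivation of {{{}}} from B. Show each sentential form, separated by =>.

B => BB => BBB => {B}BB => {BB}BB => {BBB}BB => {{B}BB}BB => {{BB}BB}BB => {{{B}B}BB}BB => {{{}B}BB}BB => {{{}}BB}BB => {{{}}B}BB => {{{}}}BB => {{{}}}B => {{{}}}

B => BB   [B → B B]
BB => BBB   [B → B B]
BBB => {B}BB   [B → { B }]
{B}BB => {BB}BB   [B → B B]
{BB}BB => {BBB}BB   [B → B B]
{BBB}BB => {{B}BB}BB   [B → { B }]
{{B}BB}BB => {{BB}BB}BB   [B → B B]
{{BB}BB}BB => {{{B}B}BB}BB   [B → { B }]
{{{B}B}BB}BB => {{{}B}BB}BB   [B → epsilon]
{{{}B}BB}BB => {{{}}BB}BB   [B → epsilon]
{{{}}BB}BB => {{{}}B}BB   [B → epsilon]
{{{}}B}BB => {{{}}}BB   [B → epsilon]
{{{}}}BB => {{{}}}B   [B → epsilon]
{{{}}}B => {{{}}}   [B → epsilon]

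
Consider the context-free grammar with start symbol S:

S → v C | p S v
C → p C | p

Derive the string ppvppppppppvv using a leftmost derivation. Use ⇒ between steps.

S ⇒ pSv ⇒ ppSvv ⇒ ppvCvv ⇒ ppvpCvv ⇒ ppvppCvv ⇒ ppvpppCvv ⇒ ppvppppCvv ⇒ ppvpppppCvv ⇒ ppvppppppCvv ⇒ ppvpppppppCvv ⇒ ppvppppppppvv

S ⇒ pSv   [S → p S v]
pSv ⇒ ppSvv   [S → p S v]
ppSvv ⇒ ppvCvv   [S → v C]
ppvCvv ⇒ ppvpCvv   [C → p C]
ppvpCvv ⇒ ppvppCvv   [C → p C]
ppvppCvv ⇒ ppvpppCvv   [C → p C]
ppvpppCvv ⇒ ppvppppCvv   [C → p C]
ppvppppCvv ⇒ ppvpppppCvv   [C → p C]
ppvpppppCvv ⇒ ppvppppppCvv   [C → p C]
ppvppppppCvv ⇒ ppvpppppppCvv   [C → p C]
ppvpppppppCvv ⇒ ppvppppppppvv   [C → p]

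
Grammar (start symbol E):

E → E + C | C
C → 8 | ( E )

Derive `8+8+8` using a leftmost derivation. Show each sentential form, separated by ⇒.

E ⇒ E+C ⇒ E+C+C ⇒ C+C+C ⇒ 8+C+C ⇒ 8+8+C ⇒ 8+8+8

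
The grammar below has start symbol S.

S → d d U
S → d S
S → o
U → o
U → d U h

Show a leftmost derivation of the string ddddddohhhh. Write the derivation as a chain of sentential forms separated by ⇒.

S ⇒ ddU ⇒ dddUh ⇒ ddddUhh ⇒ dddddUhhh ⇒ ddddddUhhhh ⇒ ddddddohhhh

S ⇒ ddU   [S → d d U]
ddU ⇒ dddUh   [U → d U h]
dddUh ⇒ ddddUhh   [U → d U h]
ddddUhh ⇒ dddddUhhh   [U → d U h]
dddddUhhh ⇒ ddddddUhhhh   [U → d U h]
ddddddUhhhh ⇒ ddddddohhhh   [U → o]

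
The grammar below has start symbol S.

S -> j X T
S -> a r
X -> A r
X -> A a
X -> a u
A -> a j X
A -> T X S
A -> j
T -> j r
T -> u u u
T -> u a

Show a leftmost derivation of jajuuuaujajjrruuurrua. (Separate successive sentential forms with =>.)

S => jXT => jArT => jajXrT => jajArrT => jajTXSrrT => jajuuuXSrrT => jajuuuauSrrT => jajuuuaujXTrrT => jajuuuaujArTrrT => jajuuuaujajXrTrrT => jajuuuaujajArrTrrT => jajuuuaujajjrrTrrT => jajuuuaujajjrruuurrT => jajuuuaujajjrruuurrua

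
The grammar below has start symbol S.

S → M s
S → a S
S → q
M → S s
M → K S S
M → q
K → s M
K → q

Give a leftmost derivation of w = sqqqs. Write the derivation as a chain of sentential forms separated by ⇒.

S ⇒ Ms ⇒ KSSs ⇒ sMSSs ⇒ sqSSs ⇒ sqqSs ⇒ sqqqs

S ⇒ Ms   [S → M s]
Ms ⇒ KSSs   [M → K S S]
KSSs ⇒ sMSSs   [K → s M]
sMSSs ⇒ sqSSs   [M → q]
sqSSs ⇒ sqqSs   [S → q]
sqqSs ⇒ sqqqs   [S → q]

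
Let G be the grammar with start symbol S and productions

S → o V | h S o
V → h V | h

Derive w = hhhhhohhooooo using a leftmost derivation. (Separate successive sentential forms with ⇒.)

S⇒hSo⇒hhSoo⇒hhhSooo⇒hhhhSoooo⇒hhhhhSooooo⇒hhhhhoVooooo⇒hhhhhohVooooo⇒hhhhhohhooooo

S ⇒ hSo   [S → h S o]
hSo ⇒ hhSoo   [S → h S o]
hhSoo ⇒ hhhSooo   [S → h S o]
hhhSooo ⇒ hhhhSoooo   [S → h S o]
hhhhSoooo ⇒ hhhhhSooooo   [S → h S o]
hhhhhSooooo ⇒ hhhhhoVooooo   [S → o V]
hhhhhoVooooo ⇒ hhhhhohVooooo   [V → h V]
hhhhhohVooooo ⇒ hhhhhohhooooo   [V → h]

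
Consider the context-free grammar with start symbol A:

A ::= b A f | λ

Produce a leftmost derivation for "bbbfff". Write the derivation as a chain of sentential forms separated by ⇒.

A ⇒ bAf ⇒ bbAff ⇒ bbbAfff ⇒ bbbfff

A ⇒ bAf   [A ::= b A f]
bAf ⇒ bbAff   [A ::= b A f]
bbAff ⇒ bbbAfff   [A ::= b A f]
bbbAfff ⇒ bbbfff   [A ::= λ]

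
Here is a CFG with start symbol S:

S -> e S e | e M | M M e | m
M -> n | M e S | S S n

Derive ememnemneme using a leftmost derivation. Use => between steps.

S => MMe => MeSMe => SSneSMe => eSeSneSMe => emeSneSMe => ememneSMe => ememnemMe => ememnemMeSe => ememnemneSe => ememnemneme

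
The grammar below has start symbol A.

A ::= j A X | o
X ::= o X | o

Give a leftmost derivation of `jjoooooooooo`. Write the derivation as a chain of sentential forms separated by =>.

A => jAX   [A ::= j A X]
jAX => jjAXX   [A ::= j A X]
jjAXX => jjoXX   [A ::= o]
jjoXX => jjooXX   [X ::= o X]
jjooXX => jjoooXX   [X ::= o X]
jjoooXX => jjooooXX   [X ::= o X]
jjooooXX => jjoooooX   [X ::= o]
jjoooooX => jjooooooX   [X ::= o X]
jjooooooX => jjoooooooX   [X ::= o X]
jjoooooooX => jjooooooooX   [X ::= o X]
jjooooooooX => jjoooooooooX   [X ::= o X]
jjoooooooooX => jjoooooooooo   [X ::= o]

A => jAX => jjAXX => jjoXX => jjooXX => jjoooXX => jjooooXX => jjoooooX => jjooooooX => jjoooooooX => jjooooooooX => jjoooooooooX => jjoooooooooo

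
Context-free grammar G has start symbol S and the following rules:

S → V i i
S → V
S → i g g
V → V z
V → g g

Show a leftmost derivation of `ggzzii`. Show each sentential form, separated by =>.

S => Vii => Vzii => Vzzii => ggzzii

S => Vii   [S → V i i]
Vii => Vzii   [V → V z]
Vzii => Vzzii   [V → V z]
Vzzii => ggzzii   [V → g g]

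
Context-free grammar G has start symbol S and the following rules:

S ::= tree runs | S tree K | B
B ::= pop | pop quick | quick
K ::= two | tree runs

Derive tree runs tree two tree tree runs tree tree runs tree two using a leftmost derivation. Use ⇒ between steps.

S ⇒ S tree K ⇒ S tree K tree K ⇒ S tree K tree K tree K ⇒ S tree K tree K tree K tree K ⇒ tree runs tree K tree K tree K tree K ⇒ tree runs tree two tree K tree K tree K ⇒ tree runs tree two tree tree runs tree K tree K ⇒ tree runs tree two tree tree runs tree tree runs tree K ⇒ tree runs tree two tree tree runs tree tree runs tree two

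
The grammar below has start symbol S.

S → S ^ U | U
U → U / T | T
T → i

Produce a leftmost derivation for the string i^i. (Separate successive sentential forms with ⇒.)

S ⇒ S^U ⇒ U^U ⇒ T^U ⇒ i^U ⇒ i^T ⇒ i^i

S ⇒ S^U   [S → S ^ U]
S^U ⇒ U^U   [S → U]
U^U ⇒ T^U   [U → T]
T^U ⇒ i^U   [T → i]
i^U ⇒ i^T   [U → T]
i^T ⇒ i^i   [T → i]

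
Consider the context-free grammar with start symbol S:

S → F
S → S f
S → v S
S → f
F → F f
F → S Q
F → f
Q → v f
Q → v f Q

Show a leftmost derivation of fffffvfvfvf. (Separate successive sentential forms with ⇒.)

S ⇒ F   [S → F]
F ⇒ SQ   [F → S Q]
SQ ⇒ SfQ   [S → S f]
SfQ ⇒ SffQ   [S → S f]
SffQ ⇒ FffQ   [S → F]
FffQ ⇒ FfffQ   [F → F f]
FfffQ ⇒ FffffQ   [F → F f]
FffffQ ⇒ fffffQ   [F → f]
fffffQ ⇒ fffffvfQ   [Q → v f Q]
fffffvfQ ⇒ fffffvfvfQ   [Q → v f Q]
fffffvfvfQ ⇒ fffffvfvfvf   [Q → v f]

S ⇒ F ⇒ SQ ⇒ SfQ ⇒ SffQ ⇒ FffQ ⇒ FfffQ ⇒ FffffQ ⇒ fffffQ ⇒ fffffvfQ ⇒ fffffvfvfQ ⇒ fffffvfvfvf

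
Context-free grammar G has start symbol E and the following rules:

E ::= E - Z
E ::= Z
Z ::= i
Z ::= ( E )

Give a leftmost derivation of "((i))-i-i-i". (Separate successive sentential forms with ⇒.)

E ⇒ E-Z   [E ::= E - Z]
E-Z ⇒ E-Z-Z   [E ::= E - Z]
E-Z-Z ⇒ E-Z-Z-Z   [E ::= E - Z]
E-Z-Z-Z ⇒ Z-Z-Z-Z   [E ::= Z]
Z-Z-Z-Z ⇒ (E)-Z-Z-Z   [Z ::= ( E )]
(E)-Z-Z-Z ⇒ (Z)-Z-Z-Z   [E ::= Z]
(Z)-Z-Z-Z ⇒ ((E))-Z-Z-Z   [Z ::= ( E )]
((E))-Z-Z-Z ⇒ ((Z))-Z-Z-Z   [E ::= Z]
((Z))-Z-Z-Z ⇒ ((i))-Z-Z-Z   [Z ::= i]
((i))-Z-Z-Z ⇒ ((i))-i-Z-Z   [Z ::= i]
((i))-i-Z-Z ⇒ ((i))-i-i-Z   [Z ::= i]
((i))-i-i-Z ⇒ ((i))-i-i-i   [Z ::= i]

E ⇒ E-Z ⇒ E-Z-Z ⇒ E-Z-Z-Z ⇒ Z-Z-Z-Z ⇒ (E)-Z-Z-Z ⇒ (Z)-Z-Z-Z ⇒ ((E))-Z-Z-Z ⇒ ((Z))-Z-Z-Z ⇒ ((i))-Z-Z-Z ⇒ ((i))-i-Z-Z ⇒ ((i))-i-i-Z ⇒ ((i))-i-i-i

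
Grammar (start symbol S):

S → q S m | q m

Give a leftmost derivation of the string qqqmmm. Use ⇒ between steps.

S ⇒ qSm ⇒ qqSmm ⇒ qqqmmm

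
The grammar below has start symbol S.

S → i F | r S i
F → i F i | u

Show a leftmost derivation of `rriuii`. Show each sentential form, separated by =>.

S => rSi   [S → r S i]
rSi => rrSii   [S → r S i]
rrSii => rriFii   [S → i F]
rriFii => rriuii   [F → u]

S=>rSi=>rrSii=>rriFii=>rriuii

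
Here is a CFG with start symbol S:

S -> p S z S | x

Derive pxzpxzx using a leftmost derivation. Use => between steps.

S => pSzS => pxzS => pxzpSzS => pxzpxzS => pxzpxzx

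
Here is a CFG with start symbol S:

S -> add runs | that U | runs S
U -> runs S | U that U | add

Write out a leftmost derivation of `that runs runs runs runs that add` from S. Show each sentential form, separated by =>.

S => that U => that runs S => that runs runs S => that runs runs runs S => that runs runs runs runs S => that runs runs runs runs that U => that runs runs runs runs that add

S => that U   [S -> that U]
that U => that runs S   [U -> runs S]
that runs S => that runs runs S   [S -> runs S]
that runs runs S => that runs runs runs S   [S -> runs S]
that runs runs runs S => that runs runs runs runs S   [S -> runs S]
that runs runs runs runs S => that runs runs runs runs that U   [S -> that U]
that runs runs runs runs that U => that runs runs runs runs that add   [U -> add]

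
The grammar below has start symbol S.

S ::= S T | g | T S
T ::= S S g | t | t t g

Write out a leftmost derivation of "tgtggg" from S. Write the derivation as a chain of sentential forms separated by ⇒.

S ⇒ TS ⇒ SSgS ⇒ STSgS ⇒ TSTSgS ⇒ tSTSgS ⇒ tgTSgS ⇒ tgtSgS ⇒ tgtggS ⇒ tgtggg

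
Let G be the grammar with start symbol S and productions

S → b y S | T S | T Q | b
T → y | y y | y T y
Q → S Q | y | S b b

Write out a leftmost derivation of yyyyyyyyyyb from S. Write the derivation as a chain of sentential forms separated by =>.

S => TS => yTyS => yyTyyS => yyyyyyS => yyyyyyTS => yyyyyyyyS => yyyyyyyyTS => yyyyyyyyyyS => yyyyyyyyyyb

S => TS   [S → T S]
TS => yTyS   [T → y T y]
yTyS => yyTyyS   [T → y T y]
yyTyyS => yyyyyyS   [T → y y]
yyyyyyS => yyyyyyTS   [S → T S]
yyyyyyTS => yyyyyyyyS   [T → y y]
yyyyyyyyS => yyyyyyyyTS   [S → T S]
yyyyyyyyTS => yyyyyyyyyyS   [T → y y]
yyyyyyyyyyS => yyyyyyyyyyb   [S → b]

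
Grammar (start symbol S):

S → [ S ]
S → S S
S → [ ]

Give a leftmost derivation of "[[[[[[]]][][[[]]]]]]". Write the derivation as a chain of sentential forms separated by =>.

S=>[S]=>[[S]]=>[[[S]]]=>[[[SS]]]=>[[[SSS]]]=>[[[[S]SS]]]=>[[[[[S]]SS]]]=>[[[[[[]]]SS]]]=>[[[[[[]]][]S]]]=>[[[[[[]]][][S]]]]=>[[[[[[]]][][[S]]]]]=>[[[[[[]]][][[[]]]]]]

S => [S]   [S → [ S ]]
[S] => [[S]]   [S → [ S ]]
[[S]] => [[[S]]]   [S → [ S ]]
[[[S]]] => [[[SS]]]   [S → S S]
[[[SS]]] => [[[SSS]]]   [S → S S]
[[[SSS]]] => [[[[S]SS]]]   [S → [ S ]]
[[[[S]SS]]] => [[[[[S]]SS]]]   [S → [ S ]]
[[[[[S]]SS]]] => [[[[[[]]]SS]]]   [S → [ ]]
[[[[[[]]]SS]]] => [[[[[[]]][]S]]]   [S → [ ]]
[[[[[[]]][]S]]] => [[[[[[]]][][S]]]]   [S → [ S ]]
[[[[[[]]][][S]]]] => [[[[[[]]][][[S]]]]]   [S → [ S ]]
[[[[[[]]][][[S]]]]] => [[[[[[]]][][[[]]]]]]   [S → [ ]]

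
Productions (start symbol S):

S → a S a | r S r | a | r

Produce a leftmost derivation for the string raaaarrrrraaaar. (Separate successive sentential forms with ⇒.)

S⇒rSr⇒raSar⇒raaSaar⇒raaaSaaar⇒raaaaSaaaar⇒raaaarSraaaar⇒raaaarrSrraaaar⇒raaaarrrrraaaar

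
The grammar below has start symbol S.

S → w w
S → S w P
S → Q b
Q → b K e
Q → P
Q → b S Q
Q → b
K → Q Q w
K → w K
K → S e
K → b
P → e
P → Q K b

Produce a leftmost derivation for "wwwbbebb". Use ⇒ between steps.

S ⇒ SwP ⇒ wwwP ⇒ wwwQKb ⇒ wwwbKeKb ⇒ wwwbbeKb ⇒ wwwbbebb

S ⇒ SwP   [S → S w P]
SwP ⇒ wwwP   [S → w w]
wwwP ⇒ wwwQKb   [P → Q K b]
wwwQKb ⇒ wwwbKeKb   [Q → b K e]
wwwbKeKb ⇒ wwwbbeKb   [K → b]
wwwbbeKb ⇒ wwwbbebb   [K → b]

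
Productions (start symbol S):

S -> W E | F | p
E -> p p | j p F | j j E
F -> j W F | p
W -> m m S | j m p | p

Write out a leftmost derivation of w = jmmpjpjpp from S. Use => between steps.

S=>F=>jWF=>jmmSF=>jmmpF=>jmmpjWF=>jmmpjpF=>jmmpjpjWF=>jmmpjpjpF=>jmmpjpjpp

S => F   [S -> F]
F => jWF   [F -> j W F]
jWF => jmmSF   [W -> m m S]
jmmSF => jmmpF   [S -> p]
jmmpF => jmmpjWF   [F -> j W F]
jmmpjWF => jmmpjpF   [W -> p]
jmmpjpF => jmmpjpjWF   [F -> j W F]
jmmpjpjWF => jmmpjpjpF   [W -> p]
jmmpjpjpF => jmmpjpjpp   [F -> p]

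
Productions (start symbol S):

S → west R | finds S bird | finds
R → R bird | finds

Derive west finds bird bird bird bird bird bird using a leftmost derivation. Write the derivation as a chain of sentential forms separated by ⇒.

S ⇒ west R   [S → west R]
west R ⇒ west R bird   [R → R bird]
west R bird ⇒ west R bird bird   [R → R bird]
west R bird bird ⇒ west R bird bird bird   [R → R bird]
west R bird bird bird ⇒ west R bird bird bird bird   [R → R bird]
west R bird bird bird bird ⇒ west R bird bird bird bird bird   [R → R bird]
west R bird bird bird bird bird ⇒ west R bird bird bird bird bird bird   [R → R bird]
west R bird bird bird bird bird bird ⇒ west finds bird bird bird bird bird bird   [R → finds]

S ⇒ west R ⇒ west R bird ⇒ west R bird bird ⇒ west R bird bird bird ⇒ west R bird bird bird bird ⇒ west R bird bird bird bird bird ⇒ west R bird bird bird bird bird bird ⇒ west finds bird bird bird bird bird bird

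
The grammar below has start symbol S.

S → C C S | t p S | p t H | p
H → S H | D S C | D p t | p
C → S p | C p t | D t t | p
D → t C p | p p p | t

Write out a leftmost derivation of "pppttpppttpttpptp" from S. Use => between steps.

S=>CCS=>DttCS=>pppttCS=>pppttCptS=>pppttDttptS=>pppttpppttptS=>pppttpppttpttpS=>pppttpppttpttpptH=>pppttpppttpttpptp

S => CCS   [S → C C S]
CCS => DttCS   [C → D t t]
DttCS => pppttCS   [D → p p p]
pppttCS => pppttCptS   [C → C p t]
pppttCptS => pppttDttptS   [C → D t t]
pppttDttptS => pppttpppttptS   [D → p p p]
pppttpppttptS => pppttpppttpttpS   [S → t p S]
pppttpppttpttpS => pppttpppttpttpptH   [S → p t H]
pppttpppttpttpptH => pppttpppttpttpptp   [H → p]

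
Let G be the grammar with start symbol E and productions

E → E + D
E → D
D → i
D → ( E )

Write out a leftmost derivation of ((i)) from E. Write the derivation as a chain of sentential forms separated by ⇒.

E⇒D⇒(E)⇒(D)⇒((E))⇒((D))⇒((i))

E ⇒ D   [E → D]
D ⇒ (E)   [D → ( E )]
(E) ⇒ (D)   [E → D]
(D) ⇒ ((E))   [D → ( E )]
((E)) ⇒ ((D))   [E → D]
((D)) ⇒ ((i))   [D → i]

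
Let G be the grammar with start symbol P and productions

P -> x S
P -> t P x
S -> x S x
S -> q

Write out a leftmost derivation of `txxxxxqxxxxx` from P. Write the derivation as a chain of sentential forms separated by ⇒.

P ⇒ tPx   [P -> t P x]
tPx ⇒ txSx   [P -> x S]
txSx ⇒ txxSxx   [S -> x S x]
txxSxx ⇒ txxxSxxx   [S -> x S x]
txxxSxxx ⇒ txxxxSxxxx   [S -> x S x]
txxxxSxxxx ⇒ txxxxxSxxxxx   [S -> x S x]
txxxxxSxxxxx ⇒ txxxxxqxxxxx   [S -> q]

P ⇒ tPx ⇒ txSx ⇒ txxSxx ⇒ txxxSxxx ⇒ txxxxSxxxx ⇒ txxxxxSxxxxx ⇒ txxxxxqxxxxx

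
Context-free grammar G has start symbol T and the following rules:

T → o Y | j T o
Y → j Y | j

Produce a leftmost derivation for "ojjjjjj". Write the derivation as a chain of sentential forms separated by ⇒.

T ⇒ oY ⇒ ojY ⇒ ojjY ⇒ ojjjY ⇒ ojjjjY ⇒ ojjjjjY ⇒ ojjjjjj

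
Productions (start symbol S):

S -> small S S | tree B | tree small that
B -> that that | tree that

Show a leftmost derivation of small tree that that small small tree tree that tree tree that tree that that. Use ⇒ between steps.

S ⇒ small S S ⇒ small tree B S ⇒ small tree that that S ⇒ small tree that that small S S ⇒ small tree that that small small S S S ⇒ small tree that that small small tree B S S ⇒ small tree that that small small tree tree that S S ⇒ small tree that that small small tree tree that tree B S ⇒ small tree that that small small tree tree that tree tree that S ⇒ small tree that that small small tree tree that tree tree that tree B ⇒ small tree that that small small tree tree that tree tree that tree that that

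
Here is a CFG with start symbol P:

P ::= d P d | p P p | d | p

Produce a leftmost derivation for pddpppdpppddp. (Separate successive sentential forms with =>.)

P => pPp   [P ::= p P p]
pPp => pdPdp   [P ::= d P d]
pdPdp => pddPddp   [P ::= d P d]
pddPddp => pddpPpddp   [P ::= p P p]
pddpPpddp => pddppPppddp   [P ::= p P p]
pddppPppddp => pddpppPpppddp   [P ::= p P p]
pddpppPpppddp => pddpppdpppddp   [P ::= d]

P=>pPp=>pdPdp=>pddPddp=>pddpPpddp=>pddppPppddp=>pddpppPpppddp=>pddpppdpppddp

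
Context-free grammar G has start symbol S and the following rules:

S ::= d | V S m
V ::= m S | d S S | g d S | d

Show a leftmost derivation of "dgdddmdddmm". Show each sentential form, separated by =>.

S => VSm   [S ::= V S m]
VSm => dSSSm   [V ::= d S S]
dSSSm => dVSmSSm   [S ::= V S m]
dVSmSSm => dgdSSmSSm   [V ::= g d S]
dgdSSmSSm => dgddSmSSm   [S ::= d]
dgddSmSSm => dgdddmSSm   [S ::= d]
dgdddmSSm => dgdddmdSm   [S ::= d]
dgdddmdSm => dgdddmdVSmm   [S ::= V S m]
dgdddmdVSmm => dgdddmddSmm   [V ::= d]
dgdddmddSmm => dgdddmdddmm   [S ::= d]

S => VSm => dSSSm => dVSmSSm => dgdSSmSSm => dgddSmSSm => dgdddmSSm => dgdddmdSm => dgdddmdVSmm => dgdddmddSmm => dgdddmdddmm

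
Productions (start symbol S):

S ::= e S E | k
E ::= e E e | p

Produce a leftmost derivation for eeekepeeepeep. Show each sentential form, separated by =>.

S => eSE => eeSEE => eeeSEEE => eeekEEE => eeekeEeEE => eeekepeEE => eeekepeeEeE => eeekepeeeEeeE => eeekepeeepeeE => eeekepeeepeep

S => eSE   [S ::= e S E]
eSE => eeSEE   [S ::= e S E]
eeSEE => eeeSEEE   [S ::= e S E]
eeeSEEE => eeekEEE   [S ::= k]
eeekEEE => eeekeEeEE   [E ::= e E e]
eeekeEeEE => eeekepeEE   [E ::= p]
eeekepeEE => eeekepeeEeE   [E ::= e E e]
eeekepeeEeE => eeekepeeeEeeE   [E ::= e E e]
eeekepeeeEeeE => eeekepeeepeeE   [E ::= p]
eeekepeeepeeE => eeekepeeepeep   [E ::= p]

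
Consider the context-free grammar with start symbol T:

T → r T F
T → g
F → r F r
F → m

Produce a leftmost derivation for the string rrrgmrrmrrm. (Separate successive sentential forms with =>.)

T => rTF => rrTFF => rrrTFFF => rrrgFFF => rrrgmFF => rrrgmrFrF => rrrgmrrFrrF => rrrgmrrmrrF => rrrgmrrmrrm

T => rTF   [T → r T F]
rTF => rrTFF   [T → r T F]
rrTFF => rrrTFFF   [T → r T F]
rrrTFFF => rrrgFFF   [T → g]
rrrgFFF => rrrgmFF   [F → m]
rrrgmFF => rrrgmrFrF   [F → r F r]
rrrgmrFrF => rrrgmrrFrrF   [F → r F r]
rrrgmrrFrrF => rrrgmrrmrrF   [F → m]
rrrgmrrmrrF => rrrgmrrmrrm   [F → m]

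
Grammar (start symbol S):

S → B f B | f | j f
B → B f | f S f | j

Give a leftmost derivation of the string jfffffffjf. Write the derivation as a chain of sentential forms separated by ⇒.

S ⇒ BfB   [S → B f B]
BfB ⇒ BffB   [B → B f]
BffB ⇒ jffB   [B → j]
jffB ⇒ jfffSf   [B → f S f]
jfffSf ⇒ jfffBfBf   [S → B f B]
jfffBfBf ⇒ jffffSffBf   [B → f S f]
jffffSffBf ⇒ jfffffffBf   [S → f]
jfffffffBf ⇒ jfffffffjf   [B → j]

S ⇒ BfB ⇒ BffB ⇒ jffB ⇒ jfffSf ⇒ jfffBfBf ⇒ jffffSffBf ⇒ jfffffffBf ⇒ jfffffffjf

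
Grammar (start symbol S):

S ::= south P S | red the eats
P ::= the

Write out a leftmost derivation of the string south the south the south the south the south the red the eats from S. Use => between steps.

S => south P S => south the S => south the south P S => south the south the S => south the south the south P S => south the south the south the S => south the south the south the south P S => south the south the south the south the S => south the south the south the south the south P S => south the south the south the south the south the S => south the south the south the south the south the red the eats

S => south P S   [S ::= south P S]
south P S => south the S   [P ::= the]
south the S => south the south P S   [S ::= south P S]
south the south P S => south the south the S   [P ::= the]
south the south the S => south the south the south P S   [S ::= south P S]
south the south the south P S => south the south the south the S   [P ::= the]
south the south the south the S => south the south the south the south P S   [S ::= south P S]
south the south the south the south P S => south the south the south the south the S   [P ::= the]
south the south the south the south the S => south the south the south the south the south P S   [S ::= south P S]
south the south the south the south the south P S => south the south the south the south the south the S   [P ::= the]
south the south the south the south the south the S => south the south the south the south the south the red the eats   [S ::= red the eats]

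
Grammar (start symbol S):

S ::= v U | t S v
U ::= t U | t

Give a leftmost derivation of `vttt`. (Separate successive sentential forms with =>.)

S => vU => vtU => vttU => vttt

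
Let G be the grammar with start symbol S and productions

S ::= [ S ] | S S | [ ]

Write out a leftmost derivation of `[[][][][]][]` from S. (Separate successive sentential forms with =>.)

S => SS   [S ::= S S]
SS => [S]S   [S ::= [ S ]]
[S]S => [SS]S   [S ::= S S]
[SS]S => [SSS]S   [S ::= S S]
[SSS]S => [[]SS]S   [S ::= [ ]]
[[]SS]S => [[]SSS]S   [S ::= S S]
[[]SSS]S => [[][]SS]S   [S ::= [ ]]
[[][]SS]S => [[][][]S]S   [S ::= [ ]]
[[][][]S]S => [[][][][]]S   [S ::= [ ]]
[[][][][]]S => [[][][][]][]   [S ::= [ ]]

S => SS => [S]S => [SS]S => [SSS]S => [[]SS]S => [[]SSS]S => [[][]SS]S => [[][][]S]S => [[][][][]]S => [[][][][]][]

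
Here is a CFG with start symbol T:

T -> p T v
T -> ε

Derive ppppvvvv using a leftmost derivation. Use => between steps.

T=>pTv=>ppTvv=>pppTvvv=>ppppTvvvv=>ppppvvvv

T => pTv   [T -> p T v]
pTv => ppTvv   [T -> p T v]
ppTvv => pppTvvv   [T -> p T v]
pppTvvv => ppppTvvvv   [T -> p T v]
ppppTvvvv => ppppvvvv   [T -> ε]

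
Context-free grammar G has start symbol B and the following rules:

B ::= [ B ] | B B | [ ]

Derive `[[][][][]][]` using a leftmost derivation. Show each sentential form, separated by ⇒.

B ⇒ BB ⇒ [B]B ⇒ [BB]B ⇒ [BBB]B ⇒ [BBBB]B ⇒ [[]BBB]B ⇒ [[][]BB]B ⇒ [[][][]B]B ⇒ [[][][][]]B ⇒ [[][][][]][]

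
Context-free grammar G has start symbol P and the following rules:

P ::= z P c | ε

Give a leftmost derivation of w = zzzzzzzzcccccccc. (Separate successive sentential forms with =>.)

P => zPc => zzPcc => zzzPccc => zzzzPcccc => zzzzzPccccc => zzzzzzPcccccc => zzzzzzzPccccccc => zzzzzzzzPcccccccc => zzzzzzzzcccccccc

P => zPc   [P ::= z P c]
zPc => zzPcc   [P ::= z P c]
zzPcc => zzzPccc   [P ::= z P c]
zzzPccc => zzzzPcccc   [P ::= z P c]
zzzzPcccc => zzzzzPccccc   [P ::= z P c]
zzzzzPccccc => zzzzzzPcccccc   [P ::= z P c]
zzzzzzPcccccc => zzzzzzzPccccccc   [P ::= z P c]
zzzzzzzPccccccc => zzzzzzzzPcccccccc   [P ::= z P c]
zzzzzzzzPcccccccc => zzzzzzzzcccccccc   [P ::= ε]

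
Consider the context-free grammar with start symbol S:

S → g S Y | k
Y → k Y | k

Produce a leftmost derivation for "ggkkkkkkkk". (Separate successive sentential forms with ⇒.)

S ⇒ gSY ⇒ ggSYY ⇒ ggkYY ⇒ ggkkY ⇒ ggkkkY ⇒ ggkkkkY ⇒ ggkkkkkY ⇒ ggkkkkkkY ⇒ ggkkkkkkkY ⇒ ggkkkkkkkk

S ⇒ gSY   [S → g S Y]
gSY ⇒ ggSYY   [S → g S Y]
ggSYY ⇒ ggkYY   [S → k]
ggkYY ⇒ ggkkY   [Y → k]
ggkkY ⇒ ggkkkY   [Y → k Y]
ggkkkY ⇒ ggkkkkY   [Y → k Y]
ggkkkkY ⇒ ggkkkkkY   [Y → k Y]
ggkkkkkY ⇒ ggkkkkkkY   [Y → k Y]
ggkkkkkkY ⇒ ggkkkkkkkY   [Y → k Y]
ggkkkkkkkY ⇒ ggkkkkkkkk   [Y → k]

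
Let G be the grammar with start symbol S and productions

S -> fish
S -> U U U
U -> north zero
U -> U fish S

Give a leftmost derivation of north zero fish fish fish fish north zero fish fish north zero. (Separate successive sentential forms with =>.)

S => U U U => U fish S U U => U fish S fish S U U => north zero fish S fish S U U => north zero fish fish fish S U U => north zero fish fish fish fish U U => north zero fish fish fish fish U fish S U => north zero fish fish fish fish north zero fish S U => north zero fish fish fish fish north zero fish fish U => north zero fish fish fish fish north zero fish fish north zero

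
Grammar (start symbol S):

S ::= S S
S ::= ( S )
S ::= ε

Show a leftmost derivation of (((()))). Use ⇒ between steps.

S ⇒ (S) ⇒ ((S)) ⇒ (((S))) ⇒ ((((S)))) ⇒ (((())))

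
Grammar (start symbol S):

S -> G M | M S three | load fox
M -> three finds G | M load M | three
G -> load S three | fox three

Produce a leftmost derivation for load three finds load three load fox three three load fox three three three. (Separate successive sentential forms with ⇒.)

S ⇒ G M ⇒ load S three M ⇒ load M S three three M ⇒ load three finds G S three three M ⇒ load three finds load S three S three three M ⇒ load three finds load M S three three S three three M ⇒ load three finds load three S three three S three three M ⇒ load three finds load three load fox three three S three three M ⇒ load three finds load three load fox three three load fox three three M ⇒ load three finds load three load fox three three load fox three three three

S ⇒ G M   [S -> G M]
G M ⇒ load S three M   [G -> load S three]
load S three M ⇒ load M S three three M   [S -> M S three]
load M S three three M ⇒ load three finds G S three three M   [M -> three finds G]
load three finds G S three three M ⇒ load three finds load S three S three three M   [G -> load S three]
load three finds load S three S three three M ⇒ load three finds load M S three three S three three M   [S -> M S three]
load three finds load M S three three S three three M ⇒ load three finds load three S three three S three three M   [M -> three]
load three finds load three S three three S three three M ⇒ load three finds load three load fox three three S three three M   [S -> load fox]
load three finds load three load fox three three S three three M ⇒ load three finds load three load fox three three load fox three three M   [S -> load fox]
load three finds load three load fox three three load fox three three M ⇒ load three finds load three load fox three three load fox three three three   [M -> three]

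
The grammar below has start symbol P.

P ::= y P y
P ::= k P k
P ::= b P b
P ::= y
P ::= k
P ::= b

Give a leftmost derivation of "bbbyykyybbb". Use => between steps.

P=>bPb=>bbPbb=>bbbPbbb=>bbbyPybbb=>bbbyyPyybbb=>bbbyykyybbb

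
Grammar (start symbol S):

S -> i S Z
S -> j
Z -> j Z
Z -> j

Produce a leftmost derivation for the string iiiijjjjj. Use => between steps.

S => iSZ => iiSZZ => iiiSZZZ => iiiiSZZZZ => iiiijZZZZ => iiiijjZZZ => iiiijjjZZ => iiiijjjjZ => iiiijjjjj

S => iSZ   [S -> i S Z]
iSZ => iiSZZ   [S -> i S Z]
iiSZZ => iiiSZZZ   [S -> i S Z]
iiiSZZZ => iiiiSZZZZ   [S -> i S Z]
iiiiSZZZZ => iiiijZZZZ   [S -> j]
iiiijZZZZ => iiiijjZZZ   [Z -> j]
iiiijjZZZ => iiiijjjZZ   [Z -> j]
iiiijjjZZ => iiiijjjjZ   [Z -> j]
iiiijjjjZ => iiiijjjjj   [Z -> j]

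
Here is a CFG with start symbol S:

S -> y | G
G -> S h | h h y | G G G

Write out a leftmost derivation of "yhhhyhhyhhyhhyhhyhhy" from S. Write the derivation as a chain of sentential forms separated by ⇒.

S ⇒ G   [S -> G]
G ⇒ GGG   [G -> G G G]
GGG ⇒ GGGGG   [G -> G G G]
GGGGG ⇒ GGGGGGG   [G -> G G G]
GGGGGGG ⇒ ShGGGGGG   [G -> S h]
ShGGGGGG ⇒ yhGGGGGG   [S -> y]
yhGGGGGG ⇒ yhhhyGGGGG   [G -> h h y]
yhhhyGGGGG ⇒ yhhhyhhyGGGG   [G -> h h y]
yhhhyhhyGGGG ⇒ yhhhyhhyhhyGGG   [G -> h h y]
yhhhyhhyhhyGGG ⇒ yhhhyhhyhhyhhyGG   [G -> h h y]
yhhhyhhyhhyhhyGG ⇒ yhhhyhhyhhyhhyhhyG   [G -> h h y]
yhhhyhhyhhyhhyhhyG ⇒ yhhhyhhyhhyhhyhhyhhy   [G -> h h y]

S⇒G⇒GGG⇒GGGGG⇒GGGGGGG⇒ShGGGGGG⇒yhGGGGGG⇒yhhhyGGGGG⇒yhhhyhhyGGGG⇒yhhhyhhyhhyGGG⇒yhhhyhhyhhyhhyGG⇒yhhhyhhyhhyhhyhhyG⇒yhhhyhhyhhyhhyhhyhhy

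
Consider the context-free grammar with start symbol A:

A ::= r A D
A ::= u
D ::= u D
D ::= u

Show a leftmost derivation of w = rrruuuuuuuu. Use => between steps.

A => rAD => rrADD => rrrADDD => rrruDDD => rrruuDDD => rrruuuDD => rrruuuuDD => rrruuuuuDD => rrruuuuuuD => rrruuuuuuuD => rrruuuuuuuu

A => rAD   [A ::= r A D]
rAD => rrADD   [A ::= r A D]
rrADD => rrrADDD   [A ::= r A D]
rrrADDD => rrruDDD   [A ::= u]
rrruDDD => rrruuDDD   [D ::= u D]
rrruuDDD => rrruuuDD   [D ::= u]
rrruuuDD => rrruuuuDD   [D ::= u D]
rrruuuuDD => rrruuuuuDD   [D ::= u D]
rrruuuuuDD => rrruuuuuuD   [D ::= u]
rrruuuuuuD => rrruuuuuuuD   [D ::= u D]
rrruuuuuuuD => rrruuuuuuuu   [D ::= u]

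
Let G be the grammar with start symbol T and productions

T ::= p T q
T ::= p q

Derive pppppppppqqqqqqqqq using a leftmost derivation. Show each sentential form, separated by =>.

T => pTq => ppTqq => pppTqqq => ppppTqqqq => pppppTqqqqq => ppppppTqqqqqq => pppppppTqqqqqqq => ppppppppTqqqqqqqq => pppppppppqqqqqqqqq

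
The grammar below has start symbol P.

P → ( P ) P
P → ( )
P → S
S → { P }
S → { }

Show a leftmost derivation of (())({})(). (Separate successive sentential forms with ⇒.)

P⇒(P)P⇒(())P⇒(())(P)P⇒(())(S)P⇒(())({})P⇒(())({})()

P ⇒ (P)P   [P → ( P ) P]
(P)P ⇒ (())P   [P → ( )]
(())P ⇒ (())(P)P   [P → ( P ) P]
(())(P)P ⇒ (())(S)P   [P → S]
(())(S)P ⇒ (())({})P   [S → { }]
(())({})P ⇒ (())({})()   [P → ( )]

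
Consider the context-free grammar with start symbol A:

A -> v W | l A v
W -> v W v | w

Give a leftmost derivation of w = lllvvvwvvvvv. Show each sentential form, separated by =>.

A => lAv => llAvv => lllAvvv => lllvWvvv => lllvvWvvvv => lllvvvWvvvvv => lllvvvwvvvvv

A => lAv   [A -> l A v]
lAv => llAvv   [A -> l A v]
llAvv => lllAvvv   [A -> l A v]
lllAvvv => lllvWvvv   [A -> v W]
lllvWvvv => lllvvWvvvv   [W -> v W v]
lllvvWvvvv => lllvvvWvvvvv   [W -> v W v]
lllvvvWvvvvv => lllvvvwvvvvv   [W -> w]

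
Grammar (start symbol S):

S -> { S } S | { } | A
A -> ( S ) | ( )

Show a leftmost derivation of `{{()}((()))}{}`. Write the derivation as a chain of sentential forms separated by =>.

S => {S}S   [S -> { S } S]
{S}S => {{S}S}S   [S -> { S } S]
{{S}S}S => {{A}S}S   [S -> A]
{{A}S}S => {{()}S}S   [A -> ( )]
{{()}S}S => {{()}A}S   [S -> A]
{{()}A}S => {{()}(S)}S   [A -> ( S )]
{{()}(S)}S => {{()}(A)}S   [S -> A]
{{()}(A)}S => {{()}((S))}S   [A -> ( S )]
{{()}((S))}S => {{()}((A))}S   [S -> A]
{{()}((A))}S => {{()}((()))}S   [A -> ( )]
{{()}((()))}S => {{()}((()))}{}   [S -> { }]

S => {S}S => {{S}S}S => {{A}S}S => {{()}S}S => {{()}A}S => {{()}(S)}S => {{()}(A)}S => {{()}((S))}S => {{()}((A))}S => {{()}((()))}S => {{()}((()))}{}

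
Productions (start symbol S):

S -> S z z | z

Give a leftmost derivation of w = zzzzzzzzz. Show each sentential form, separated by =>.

S=>Szz=>Szzzz=>Szzzzzz=>Szzzzzzzz=>zzzzzzzzz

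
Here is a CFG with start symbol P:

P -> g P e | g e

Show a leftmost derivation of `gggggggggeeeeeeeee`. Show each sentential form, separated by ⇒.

P ⇒ gPe   [P -> g P e]
gPe ⇒ ggPee   [P -> g P e]
ggPee ⇒ gggPeee   [P -> g P e]
gggPeee ⇒ ggggPeeee   [P -> g P e]
ggggPeeee ⇒ gggggPeeeee   [P -> g P e]
gggggPeeeee ⇒ ggggggPeeeeee   [P -> g P e]
ggggggPeeeeee ⇒ gggggggPeeeeeee   [P -> g P e]
gggggggPeeeeeee ⇒ ggggggggPeeeeeeee   [P -> g P e]
ggggggggPeeeeeeee ⇒ gggggggggeeeeeeeee   [P -> g e]

P ⇒ gPe ⇒ ggPee ⇒ gggPeee ⇒ ggggPeeee ⇒ gggggPeeeee ⇒ ggggggPeeeeee ⇒ gggggggPeeeeeee ⇒ ggggggggPeeeeeeee ⇒ gggggggggeeeeeeeee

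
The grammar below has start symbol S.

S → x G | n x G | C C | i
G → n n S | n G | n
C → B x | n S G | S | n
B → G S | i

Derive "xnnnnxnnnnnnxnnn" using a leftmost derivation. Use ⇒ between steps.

S ⇒ xG ⇒ xnnS ⇒ xnnCC ⇒ xnnnSGC ⇒ xnnnnxGGC ⇒ xnnnnxnGC ⇒ xnnnnxnnGC ⇒ xnnnnxnnnGC ⇒ xnnnnxnnnnGC ⇒ xnnnnxnnnnnnSC ⇒ xnnnnxnnnnnnxGC ⇒ xnnnnxnnnnnnxnGC ⇒ xnnnnxnnnnnnxnnC ⇒ xnnnnxnnnnnnxnnn

S ⇒ xG   [S → x G]
xG ⇒ xnnS   [G → n n S]
xnnS ⇒ xnnCC   [S → C C]
xnnCC ⇒ xnnnSGC   [C → n S G]
xnnnSGC ⇒ xnnnnxGGC   [S → n x G]
xnnnnxGGC ⇒ xnnnnxnGC   [G → n]
xnnnnxnGC ⇒ xnnnnxnnGC   [G → n G]
xnnnnxnnGC ⇒ xnnnnxnnnGC   [G → n G]
xnnnnxnnnGC ⇒ xnnnnxnnnnGC   [G → n G]
xnnnnxnnnnGC ⇒ xnnnnxnnnnnnSC   [G → n n S]
xnnnnxnnnnnnSC ⇒ xnnnnxnnnnnnxGC   [S → x G]
xnnnnxnnnnnnxGC ⇒ xnnnnxnnnnnnxnGC   [G → n G]
xnnnnxnnnnnnxnGC ⇒ xnnnnxnnnnnnxnnC   [G → n]
xnnnnxnnnnnnxnnC ⇒ xnnnnxnnnnnnxnnn   [C → n]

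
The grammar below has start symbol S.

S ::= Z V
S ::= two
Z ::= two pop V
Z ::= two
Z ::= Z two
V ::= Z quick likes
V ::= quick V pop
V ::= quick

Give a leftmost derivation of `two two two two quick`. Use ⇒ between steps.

S ⇒ Z V ⇒ Z two V ⇒ Z two two V ⇒ Z two two two V ⇒ two two two two V ⇒ two two two two quick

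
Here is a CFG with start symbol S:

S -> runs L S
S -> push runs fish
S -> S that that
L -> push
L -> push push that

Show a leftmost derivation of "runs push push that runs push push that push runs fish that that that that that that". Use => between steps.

S => S that that => S that that that that => S that that that that that that => runs L S that that that that that that => runs push push that S that that that that that that => runs push push that runs L S that that that that that that => runs push push that runs push push that S that that that that that that => runs push push that runs push push that push runs fish that that that that that that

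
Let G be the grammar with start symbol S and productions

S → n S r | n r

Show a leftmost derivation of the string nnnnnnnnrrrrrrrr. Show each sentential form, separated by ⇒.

S ⇒ nSr   [S → n S r]
nSr ⇒ nnSrr   [S → n S r]
nnSrr ⇒ nnnSrrr   [S → n S r]
nnnSrrr ⇒ nnnnSrrrr   [S → n S r]
nnnnSrrrr ⇒ nnnnnSrrrrr   [S → n S r]
nnnnnSrrrrr ⇒ nnnnnnSrrrrrr   [S → n S r]
nnnnnnSrrrrrr ⇒ nnnnnnnSrrrrrrr   [S → n S r]
nnnnnnnSrrrrrrr ⇒ nnnnnnnnrrrrrrrr   [S → n r]

S ⇒ nSr ⇒ nnSrr ⇒ nnnSrrr ⇒ nnnnSrrrr ⇒ nnnnnSrrrrr ⇒ nnnnnnSrrrrrr ⇒ nnnnnnnSrrrrrrr ⇒ nnnnnnnnrrrrrrrr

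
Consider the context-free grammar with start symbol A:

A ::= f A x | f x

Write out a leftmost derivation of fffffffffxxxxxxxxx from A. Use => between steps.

A => fAx => ffAxx => fffAxxx => ffffAxxxx => fffffAxxxxx => ffffffAxxxxxx => fffffffAxxxxxxx => ffffffffAxxxxxxxx => fffffffffxxxxxxxxx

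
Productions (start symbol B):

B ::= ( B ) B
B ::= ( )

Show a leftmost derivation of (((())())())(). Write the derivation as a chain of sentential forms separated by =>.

B => (B)B => ((B)B)B => (((B)B)B)B => (((())B)B)B => (((())())B)B => (((())())())B => (((())())())()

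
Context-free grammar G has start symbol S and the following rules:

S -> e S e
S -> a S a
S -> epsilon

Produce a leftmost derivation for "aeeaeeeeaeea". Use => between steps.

S => aSa   [S -> a S a]
aSa => aeSea   [S -> e S e]
aeSea => aeeSeea   [S -> e S e]
aeeSeea => aeeaSaeea   [S -> a S a]
aeeaSaeea => aeeaeSeaeea   [S -> e S e]
aeeaeSeaeea => aeeaeeSeeaeea   [S -> e S e]
aeeaeeSeeaeea => aeeaeeeeaeea   [S -> epsilon]

S => aSa => aeSea => aeeSeea => aeeaSaeea => aeeaeSeaeea => aeeaeeSeeaeea => aeeaeeeeaeea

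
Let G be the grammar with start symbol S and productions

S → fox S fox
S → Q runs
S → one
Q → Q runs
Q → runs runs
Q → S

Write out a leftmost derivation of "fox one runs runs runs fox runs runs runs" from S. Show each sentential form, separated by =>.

S => Q runs   [S → Q runs]
Q runs => Q runs runs   [Q → Q runs]
Q runs runs => Q runs runs runs   [Q → Q runs]
Q runs runs runs => S runs runs runs   [Q → S]
S runs runs runs => fox S fox runs runs runs   [S → fox S fox]
fox S fox runs runs runs => fox Q runs fox runs runs runs   [S → Q runs]
fox Q runs fox runs runs runs => fox Q runs runs fox runs runs runs   [Q → Q runs]
fox Q runs runs fox runs runs runs => fox Q runs runs runs fox runs runs runs   [Q → Q runs]
fox Q runs runs runs fox runs runs runs => fox S runs runs runs fox runs runs runs   [Q → S]
fox S runs runs runs fox runs runs runs => fox one runs runs runs fox runs runs runs   [S → one]

S => Q runs => Q runs runs => Q runs runs runs => S runs runs runs => fox S fox runs runs runs => fox Q runs fox runs runs runs => fox Q runs runs fox runs runs runs => fox Q runs runs runs fox runs runs runs => fox S runs runs runs fox runs runs runs => fox one runs runs runs fox runs runs runs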